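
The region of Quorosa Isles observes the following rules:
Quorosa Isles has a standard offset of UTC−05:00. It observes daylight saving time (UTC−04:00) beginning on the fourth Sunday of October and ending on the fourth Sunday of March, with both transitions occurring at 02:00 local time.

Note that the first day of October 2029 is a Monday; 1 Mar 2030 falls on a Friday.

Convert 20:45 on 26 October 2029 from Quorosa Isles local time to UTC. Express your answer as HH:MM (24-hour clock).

1 October 2029 is a Monday, so the first Sunday is October 7 and the fourth is October 28.
1 March 2030 is a Friday, so the first Sunday is March 3 and the fourth is March 24.
26 October 2029 does not fall between 28 October 2029 and 24 March 2030, so daylight saving is not in effect and Quorosa Isles is at UTC−05:00.
20:45 local + 5h = 01:45 UTC (rolling into the next day, 27 October 2029).

01:45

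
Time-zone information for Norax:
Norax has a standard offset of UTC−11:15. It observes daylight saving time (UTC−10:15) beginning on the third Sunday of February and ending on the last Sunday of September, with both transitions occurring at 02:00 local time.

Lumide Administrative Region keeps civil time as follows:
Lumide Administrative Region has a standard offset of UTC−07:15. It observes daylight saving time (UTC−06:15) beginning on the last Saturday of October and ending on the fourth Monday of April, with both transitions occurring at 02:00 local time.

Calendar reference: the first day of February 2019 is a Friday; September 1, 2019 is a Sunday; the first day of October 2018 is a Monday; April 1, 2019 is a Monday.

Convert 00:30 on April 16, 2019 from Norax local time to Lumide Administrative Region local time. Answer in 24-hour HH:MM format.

1 February 2019 is a Friday, so the first Sunday is February 3 and the third is February 17.
1 September 2019 is a Sunday, so Sundays fall on 1, 8, 15, 22, 29; the last is September 29.
Daylight saving runs 17 February – 29 September; April 16, 2019 is inside that window, so Norax is at UTC−10:15.
00:30 Norax + 10h15m = 10:45 UTC.
1 October 2018 is a Monday, so Saturdays fall on 6, 13, 20, 27; the last is October 27.
1 April 2019 is a Monday, so the first Monday is April 1 and the fourth is April 22.
At the standard offset (UTC−07:15), 10:45 UTC − 7h15m = 03:30 Lumide Administrative Region standard time.
The standard-time date in Lumide Administrative Region, April 16, 2019, lies within the daylight-saving period (27 October 2018 – 22 April 2019), so Lumide Administrative Region is on daylight time, UTC−06:15.
10:45 UTC − 6h15m = 04:30 Lumide Administrative Region.

04:30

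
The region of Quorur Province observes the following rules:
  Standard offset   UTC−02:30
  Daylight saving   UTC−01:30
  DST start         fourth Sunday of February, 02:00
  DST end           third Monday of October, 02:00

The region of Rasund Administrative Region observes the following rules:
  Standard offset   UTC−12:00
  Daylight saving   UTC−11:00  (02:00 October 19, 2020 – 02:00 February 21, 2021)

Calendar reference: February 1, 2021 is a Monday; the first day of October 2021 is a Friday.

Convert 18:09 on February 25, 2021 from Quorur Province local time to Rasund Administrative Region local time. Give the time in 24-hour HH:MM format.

08:39

1 February 2021 is a Monday, so the first Sunday is February 7 and the fourth is February 28.
1 October 2021 is a Friday, so the first Monday is October 4 and the third is October 18.
February 25, 2021 does not fall between 28 February and 18 October, so daylight saving is not in effect and Quorur Province is at UTC−02:30.
18:09 Quorur Province + 2h30m = 20:39 UTC.
At the standard offset (UTC−12:00), 20:39 UTC − 12h = 08:39 Rasund Administrative Region standard time.
Daylight saving runs 19 October 2020 – 21 February 2021; the standard-time date in Rasund Administrative Region, February 25, 2021, is outside that window, so Rasund Administrative Region is on standard time at UTC−12:00.
20:39 UTC − 12h = 08:39 Rasund Administrative Region.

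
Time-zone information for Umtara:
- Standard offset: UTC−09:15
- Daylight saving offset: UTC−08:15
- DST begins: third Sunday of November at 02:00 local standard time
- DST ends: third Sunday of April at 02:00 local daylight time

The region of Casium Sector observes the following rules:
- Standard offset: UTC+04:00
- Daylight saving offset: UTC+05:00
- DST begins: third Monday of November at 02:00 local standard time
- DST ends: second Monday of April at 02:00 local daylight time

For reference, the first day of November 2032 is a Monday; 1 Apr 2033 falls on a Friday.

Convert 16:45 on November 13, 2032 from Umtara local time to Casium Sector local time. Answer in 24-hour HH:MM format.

1 November 2032 is a Monday, so the first Sunday is November 7 and the third is November 21.
1 April 2033 is a Friday, so the first Sunday is April 3 and the third is April 17.
Daylight saving runs 21 November 2032 – 17 April 2033; November 13, 2032 is outside that window, so Umtara is on standard time at UTC−09:15.
16:45 Umtara + 9h15m = 02:00 UTC (rolling into the next day, 14 November 2032).
1 November 2032 is a Monday, so the first Monday is November 1 and the third is November 15.
1 April 2033 is a Friday, so the first Monday is April 4 and the second is April 11.
At the standard offset (UTC+04:00), 02:00 UTC + 4h = 06:00 Casium Sector standard time.
The standard-time date in Casium Sector, November 14, 2032, does not fall between 15 November 2032 and 11 April 2033, so daylight saving is not in effect and Casium Sector is at UTC+04:00.
02:00 UTC + 4h = 06:00 Casium Sector.

06:00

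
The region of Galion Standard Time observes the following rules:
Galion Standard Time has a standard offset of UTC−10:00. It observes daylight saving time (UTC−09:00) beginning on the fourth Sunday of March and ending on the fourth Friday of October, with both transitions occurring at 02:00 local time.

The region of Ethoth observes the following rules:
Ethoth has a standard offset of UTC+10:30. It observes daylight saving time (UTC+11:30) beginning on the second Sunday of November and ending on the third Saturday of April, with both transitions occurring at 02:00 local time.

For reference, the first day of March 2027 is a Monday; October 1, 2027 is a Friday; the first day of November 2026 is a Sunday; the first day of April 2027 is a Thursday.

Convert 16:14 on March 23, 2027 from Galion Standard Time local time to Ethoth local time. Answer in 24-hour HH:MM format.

1 March 2027 is a Monday, so the first Sunday is March 7 and the fourth is March 28.
1 October 2027 is a Friday, so the first Friday is October 1 and the fourth is October 22.
Daylight saving runs 28 March – 22 October; March 23, 2027 is outside that window, so Galion Standard Time is on standard time at UTC−10:00.
16:14 Galion Standard Time + 10h = 02:14 UTC (rolling into the next day, 24 March 2027).
1 November 2026 is a Sunday, so the first Sunday is November 1 and the second is November 8.
1 April 2027 is a Thursday, so the first Saturday is April 3 and the third is April 17.
At the standard offset (UTC+10:30), 02:14 UTC + 10h30m = 12:44 Ethoth standard time.
The standard-time date in Ethoth, March 24, 2027, lies within the daylight-saving period (8 November 2026 – 17 April 2027), so Ethoth is on daylight time, UTC+11:30.
02:14 UTC + 11h30m = 13:44 Ethoth.

13:44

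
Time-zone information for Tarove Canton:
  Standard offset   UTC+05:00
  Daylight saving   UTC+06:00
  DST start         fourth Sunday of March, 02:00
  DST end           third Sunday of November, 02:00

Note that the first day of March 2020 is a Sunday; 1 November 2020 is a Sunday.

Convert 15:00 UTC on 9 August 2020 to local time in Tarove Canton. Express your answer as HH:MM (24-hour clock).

21:00

1 March 2020 is a Sunday, so the first Sunday is March 1 and the fourth is March 22.
1 November 2020 is a Sunday, so the first Sunday is November 1 and the third is November 15.
At the standard offset (UTC+05:00), 15:00 UTC + 5h = 20:00 Tarove Canton standard time.
Daylight saving runs 22 March – 15 November; the standard-time date in Tarove Canton, 9 August 2020, is inside that window, so Tarove Canton is at UTC+06:00.
15:00 UTC + 6h = 21:00 local.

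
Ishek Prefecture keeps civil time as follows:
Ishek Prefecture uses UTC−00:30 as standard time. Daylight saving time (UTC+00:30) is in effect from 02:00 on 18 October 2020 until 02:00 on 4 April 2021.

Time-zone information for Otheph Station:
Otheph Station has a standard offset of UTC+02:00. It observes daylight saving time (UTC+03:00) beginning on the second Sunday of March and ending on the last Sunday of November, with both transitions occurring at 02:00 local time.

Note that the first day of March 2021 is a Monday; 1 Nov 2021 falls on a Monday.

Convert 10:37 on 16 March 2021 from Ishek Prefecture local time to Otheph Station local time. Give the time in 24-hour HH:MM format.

16 March 2021 lies within the daylight-saving period (18 October 2020 – 4 April 2021), so Ishek Prefecture is on daylight time, UTC+00:30.
10:37 Ishek Prefecture − 0h30m = 10:07 UTC.
1 March 2021 is a Monday, so the first Sunday is March 7 and the second is March 14.
1 November 2021 is a Monday, so Sundays fall on 7, 14, 21, 28; the last is November 28.
At the standard offset (UTC+02:00), 10:07 UTC + 2h = 12:07 Otheph Station standard time.
The standard-time date in Otheph Station, 16 March 2021, falls between 14 March and 28 November, so daylight saving is in effect and Otheph Station is at UTC+03:00.
10:07 UTC + 3h = 13:07 Otheph Station.

13:07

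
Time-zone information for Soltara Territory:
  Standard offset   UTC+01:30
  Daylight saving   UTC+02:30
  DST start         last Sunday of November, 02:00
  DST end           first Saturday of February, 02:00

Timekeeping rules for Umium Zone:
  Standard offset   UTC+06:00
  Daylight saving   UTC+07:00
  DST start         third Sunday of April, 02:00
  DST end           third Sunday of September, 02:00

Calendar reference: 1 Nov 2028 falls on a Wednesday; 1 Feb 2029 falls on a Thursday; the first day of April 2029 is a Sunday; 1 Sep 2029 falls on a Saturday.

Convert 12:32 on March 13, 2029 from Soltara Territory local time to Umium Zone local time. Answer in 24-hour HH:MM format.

17:02

1 November 2028 is a Wednesday, so Sundays fall on 5, 12, 19, 26; the last is November 26.
1 February 2029 is a Thursday, so the first Saturday is February 3.
March 13, 2029 is outside the daylight-saving period (26 November 2028 – 3 February 2029), so Soltara Territory is on standard time, UTC+01:30.
12:32 Soltara Territory − 1h30m = 11:02 UTC.
1 April 2029 is a Sunday, so the first Sunday is April 1 and the third is April 15.
1 September 2029 is a Saturday, so the first Sunday is September 2 and the third is September 16.
At the standard offset (UTC+06:00), 11:02 UTC + 6h = 17:02 Umium Zone standard time.
The standard-time date in Umium Zone, March 13, 2029, does not fall between 15 April and 16 September, so daylight saving is not in effect and Umium Zone is at UTC+06:00.
11:02 UTC + 6h = 17:02 Umium Zone.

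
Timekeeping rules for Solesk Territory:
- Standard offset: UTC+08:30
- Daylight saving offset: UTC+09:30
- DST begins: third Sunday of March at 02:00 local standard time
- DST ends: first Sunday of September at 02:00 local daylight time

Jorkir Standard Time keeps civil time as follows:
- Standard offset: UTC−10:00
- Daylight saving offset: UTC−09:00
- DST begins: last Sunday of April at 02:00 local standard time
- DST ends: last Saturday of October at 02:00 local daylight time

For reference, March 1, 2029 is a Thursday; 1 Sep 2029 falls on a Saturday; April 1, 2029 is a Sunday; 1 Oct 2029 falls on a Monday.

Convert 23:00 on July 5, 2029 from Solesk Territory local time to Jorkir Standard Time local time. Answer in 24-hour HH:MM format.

1 March 2029 is a Thursday, so the first Sunday is March 4 and the third is March 18.
1 September 2029 is a Saturday, so the first Sunday is September 2.
Daylight saving runs 18 March – 2 September; July 5, 2029 is inside that window, so Solesk Territory is at UTC+09:30.
23:00 Solesk Territory − 9h30m = 13:30 UTC.
1 April 2029 is a Sunday, so Sundays fall on 1, 8, 15, 22, 29; the last is April 29.
1 October 2029 is a Monday, so Saturdays fall on 6, 13, 20, 27; the last is October 27.
At the standard offset (UTC−10:00), 13:30 UTC − 10h = 03:30 Jorkir Standard Time standard time.
The standard-time date in Jorkir Standard Time, July 5, 2029, falls between 29 April and 27 October, so daylight saving is in effect and Jorkir Standard Time is at UTC−09:00.
13:30 UTC − 9h = 04:30 Jorkir Standard Time.

04:30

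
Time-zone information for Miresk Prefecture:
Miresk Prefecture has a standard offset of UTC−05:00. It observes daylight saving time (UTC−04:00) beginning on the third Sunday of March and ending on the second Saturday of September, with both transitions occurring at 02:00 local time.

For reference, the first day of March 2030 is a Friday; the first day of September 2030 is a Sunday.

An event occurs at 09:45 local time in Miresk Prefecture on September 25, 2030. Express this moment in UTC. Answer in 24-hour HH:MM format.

1 March 2030 is a Friday, so the first Sunday is March 3 and the third is March 17.
1 September 2030 is a Sunday, so the first Saturday is September 7 and the second is September 14.
September 25, 2030 is outside the daylight-saving period (17 March – 14 September), so Miresk Prefecture is on standard time, UTC−05:00.
09:45 local + 5h = 14:45 UTC.

14:45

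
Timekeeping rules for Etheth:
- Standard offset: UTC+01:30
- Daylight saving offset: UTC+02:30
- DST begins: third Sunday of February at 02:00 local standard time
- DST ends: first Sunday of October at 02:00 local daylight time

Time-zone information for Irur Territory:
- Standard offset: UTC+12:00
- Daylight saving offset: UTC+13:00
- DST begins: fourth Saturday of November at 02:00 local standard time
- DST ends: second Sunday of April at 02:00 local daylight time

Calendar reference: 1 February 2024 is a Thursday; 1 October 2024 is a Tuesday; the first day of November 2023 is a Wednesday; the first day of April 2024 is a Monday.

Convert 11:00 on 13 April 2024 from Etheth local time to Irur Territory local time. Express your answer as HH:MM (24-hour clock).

1 February 2024 is a Thursday, so the first Sunday is February 4 and the third is February 18.
1 October 2024 is a Tuesday, so the first Sunday is October 6.
13 April 2024 falls between 18 February and 6 October, so daylight saving is in effect and Etheth is at UTC+02:30.
11:00 Etheth − 2h30m = 08:30 UTC.
1 November 2023 is a Wednesday, so the first Saturday is November 4 and the fourth is November 25.
1 April 2024 is a Monday, so the first Sunday is April 7 and the second is April 14.
At the standard offset (UTC+12:00), 08:30 UTC + 12h = 20:30 Irur Territory standard time.
The standard-time date in Irur Territory, 13 April 2024, falls between 25 November 2023 and 14 April 2024, so daylight saving is in effect and Irur Territory is at UTC+13:00.
08:30 UTC + 13h = 21:30 Irur Territory.

21:30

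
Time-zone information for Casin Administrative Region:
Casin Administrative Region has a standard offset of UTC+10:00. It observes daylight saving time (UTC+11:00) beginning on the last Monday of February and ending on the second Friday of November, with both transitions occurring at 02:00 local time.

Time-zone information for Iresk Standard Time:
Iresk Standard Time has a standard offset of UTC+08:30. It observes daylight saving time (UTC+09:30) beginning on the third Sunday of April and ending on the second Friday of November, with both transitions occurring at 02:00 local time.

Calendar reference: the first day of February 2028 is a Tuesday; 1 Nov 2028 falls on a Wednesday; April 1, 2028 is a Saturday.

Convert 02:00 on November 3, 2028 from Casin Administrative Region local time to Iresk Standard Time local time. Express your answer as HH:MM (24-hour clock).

1 February 2028 is a Tuesday, so Mondays fall on 7, 14, 21, 28; the last is February 28.
1 November 2028 is a Wednesday, so the first Friday is November 3 and the second is November 10.
November 3, 2028 lies within the daylight-saving period (28 February – 10 November), so Casin Administrative Region is on daylight time, UTC+11:00.
02:00 Casin Administrative Region − 11h = 15:00 UTC (rolling into the previous day, 2 November 2028).
1 April 2028 is a Saturday, so the first Sunday is April 2 and the third is April 16.
1 November 2028 is a Wednesday, so the first Friday is November 3 and the second is November 10.
At the standard offset (UTC+08:30), 15:00 UTC + 8h30m = 23:30 Iresk Standard Time standard time.
Daylight saving runs 16 April – 10 November; the standard-time date in Iresk Standard Time, November 2, 2028, is inside that window, so Iresk Standard Time is at UTC+09:30.
15:00 UTC + 9h30m = 00:30 Iresk Standard Time (rolling into the next day, 3 November 2028).

00:30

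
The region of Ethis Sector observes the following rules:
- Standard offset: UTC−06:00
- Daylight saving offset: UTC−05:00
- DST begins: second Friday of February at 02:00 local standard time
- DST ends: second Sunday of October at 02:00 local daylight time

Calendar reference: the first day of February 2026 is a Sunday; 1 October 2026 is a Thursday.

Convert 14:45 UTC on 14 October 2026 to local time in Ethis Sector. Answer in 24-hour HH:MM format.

08:45

1 February 2026 is a Sunday, so the first Friday is February 6 and the second is February 13.
1 October 2026 is a Thursday, so the first Sunday is October 4 and the second is October 11.
At the standard offset (UTC−06:00), 14:45 UTC − 6h = 08:45 Ethis Sector standard time.
Daylight saving runs 13 February – 11 October; the standard-time date in Ethis Sector, 14 October 2026, is outside that window, so Ethis Sector is on standard time at UTC−06:00.
14:45 UTC − 6h = 08:45 local.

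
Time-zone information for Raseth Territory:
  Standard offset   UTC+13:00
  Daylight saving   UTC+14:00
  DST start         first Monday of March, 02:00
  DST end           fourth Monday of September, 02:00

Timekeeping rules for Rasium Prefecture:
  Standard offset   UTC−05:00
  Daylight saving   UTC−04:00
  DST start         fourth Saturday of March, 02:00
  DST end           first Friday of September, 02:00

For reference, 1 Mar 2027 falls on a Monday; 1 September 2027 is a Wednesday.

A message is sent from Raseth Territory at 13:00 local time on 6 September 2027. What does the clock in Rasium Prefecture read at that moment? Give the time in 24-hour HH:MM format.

1 March 2027 is a Monday, so the first Monday is March 1.
1 September 2027 is a Wednesday, so the first Monday is September 6 and the fourth is September 27.
6 September 2027 falls between 1 March and 27 September, so daylight saving is in effect and Raseth Territory is at UTC+14:00.
13:00 Raseth Territory − 14h = 23:00 UTC (rolling into the previous day, 5 September 2027).
1 March 2027 is a Monday, so the first Saturday is March 6 and the fourth is March 27.
1 September 2027 is a Wednesday, so the first Friday is September 3.
At the standard offset (UTC−05:00), 23:00 UTC − 5h = 18:00 Rasium Prefecture standard time.
Daylight saving runs 27 March – 3 September; the standard-time date in Rasium Prefecture, 5 September 2027, is outside that window, so Rasium Prefecture is on standard time at UTC−05:00.
23:00 UTC − 5h = 18:00 Rasium Prefecture.

18:00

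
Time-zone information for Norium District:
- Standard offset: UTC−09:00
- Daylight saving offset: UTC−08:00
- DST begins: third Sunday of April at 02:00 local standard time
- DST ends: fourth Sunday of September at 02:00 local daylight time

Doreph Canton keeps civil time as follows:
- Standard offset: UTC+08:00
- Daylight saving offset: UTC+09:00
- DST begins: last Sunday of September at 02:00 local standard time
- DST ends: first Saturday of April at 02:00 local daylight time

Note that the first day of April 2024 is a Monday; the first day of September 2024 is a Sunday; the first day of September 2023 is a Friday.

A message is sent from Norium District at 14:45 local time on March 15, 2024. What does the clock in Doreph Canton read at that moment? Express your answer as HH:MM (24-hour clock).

1 April 2024 is a Monday, so the first Sunday is April 7 and the third is April 21.
1 September 2024 is a Sunday, so the first Sunday is September 1 and the fourth is September 22.
March 15, 2024 does not fall between 21 April and 22 September, so daylight saving is not in effect and Norium District is at UTC−09:00.
14:45 Norium District + 9h = 23:45 UTC.
1 September 2023 is a Friday, so Sundays fall on 3, 10, 17, 24; the last is September 24.
1 April 2024 is a Monday, so the first Saturday is April 6.
At the standard offset (UTC+08:00), 23:45 UTC + 8h = 07:45 Doreph Canton standard time (rolling into the next day, 16 March 2024).
Daylight saving runs 24 September 2023 – 6 April 2024; the standard-time date in Doreph Canton, March 16, 2024, is inside that window, so Doreph Canton is at UTC+09:00.
23:45 UTC + 9h = 08:45 Doreph Canton (rolling into the next day, 16 March 2024).

08:45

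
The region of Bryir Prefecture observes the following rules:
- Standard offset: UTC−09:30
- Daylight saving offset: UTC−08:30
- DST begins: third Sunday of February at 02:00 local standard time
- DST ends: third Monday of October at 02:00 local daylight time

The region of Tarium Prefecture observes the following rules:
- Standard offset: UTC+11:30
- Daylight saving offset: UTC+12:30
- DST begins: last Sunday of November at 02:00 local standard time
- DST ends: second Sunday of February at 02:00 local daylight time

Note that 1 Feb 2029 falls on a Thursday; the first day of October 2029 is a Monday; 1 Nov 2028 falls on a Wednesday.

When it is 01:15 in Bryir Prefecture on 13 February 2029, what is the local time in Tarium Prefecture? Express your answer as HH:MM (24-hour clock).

1 February 2029 is a Thursday, so the first Sunday is February 4 and the third is February 18.
1 October 2029 is a Monday, so the first Monday is October 1 and the third is October 15.
13 February 2029 does not fall between 18 February and 15 October, so daylight saving is not in effect and Bryir Prefecture is at UTC−09:30.
01:15 Bryir Prefecture + 9h30m = 10:45 UTC.
1 November 2028 is a Wednesday, so Sundays fall on 5, 12, 19, 26; the last is November 26.
1 February 2029 is a Thursday, so the first Sunday is February 4 and the second is February 11.
At the standard offset (UTC+11:30), 10:45 UTC + 11h30m = 22:15 Tarium Prefecture standard time.
Daylight saving runs 26 November 2028 – 11 February 2029; the standard-time date in Tarium Prefecture, 13 February 2029, is outside that window, so Tarium Prefecture is on standard time at UTC+11:30.
10:45 UTC + 11h30m = 22:15 Tarium Prefecture.

22:15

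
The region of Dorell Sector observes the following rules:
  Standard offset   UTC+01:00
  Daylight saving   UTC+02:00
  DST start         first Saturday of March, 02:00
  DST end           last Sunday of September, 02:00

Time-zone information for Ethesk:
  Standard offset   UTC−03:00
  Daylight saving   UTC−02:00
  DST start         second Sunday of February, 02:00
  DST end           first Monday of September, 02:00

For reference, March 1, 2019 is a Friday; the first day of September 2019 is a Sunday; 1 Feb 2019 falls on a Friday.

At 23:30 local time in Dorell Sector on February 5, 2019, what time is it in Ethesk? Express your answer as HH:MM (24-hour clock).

19:30

1 March 2019 is a Friday, so the first Saturday is March 2.
1 September 2019 is a Sunday, so Sundays fall on 1, 8, 15, 22, 29; the last is September 29.
Daylight saving runs 2 March – 29 September; February 5, 2019 is outside that window, so Dorell Sector is on standard time at UTC+01:00.
23:30 Dorell Sector − 1h = 22:30 UTC.
1 February 2019 is a Friday, so the first Sunday is February 3 and the second is February 10.
1 September 2019 is a Sunday, so the first Monday is September 2.
At the standard offset (UTC−03:00), 22:30 UTC − 3h = 19:30 Ethesk standard time.
The standard-time date in Ethesk, February 5, 2019, is outside the daylight-saving period (10 February – 2 September), so Ethesk is on standard time, UTC−03:00.
22:30 UTC − 3h = 19:30 Ethesk.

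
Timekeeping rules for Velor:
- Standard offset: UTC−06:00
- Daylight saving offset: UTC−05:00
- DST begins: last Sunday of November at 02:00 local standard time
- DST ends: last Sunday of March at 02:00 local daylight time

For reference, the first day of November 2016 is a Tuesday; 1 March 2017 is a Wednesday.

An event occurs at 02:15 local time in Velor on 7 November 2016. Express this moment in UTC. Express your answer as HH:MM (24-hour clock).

08:15

1 November 2016 is a Tuesday, so Sundays fall on 6, 13, 20, 27; the last is November 27.
1 March 2017 is a Wednesday, so Sundays fall on 5, 12, 19, 26; the last is March 26.
7 November 2016 is outside the daylight-saving period (27 November 2016 – 26 March 2017), so Velor is on standard time, UTC−06:00.
02:15 local + 6h = 08:15 UTC.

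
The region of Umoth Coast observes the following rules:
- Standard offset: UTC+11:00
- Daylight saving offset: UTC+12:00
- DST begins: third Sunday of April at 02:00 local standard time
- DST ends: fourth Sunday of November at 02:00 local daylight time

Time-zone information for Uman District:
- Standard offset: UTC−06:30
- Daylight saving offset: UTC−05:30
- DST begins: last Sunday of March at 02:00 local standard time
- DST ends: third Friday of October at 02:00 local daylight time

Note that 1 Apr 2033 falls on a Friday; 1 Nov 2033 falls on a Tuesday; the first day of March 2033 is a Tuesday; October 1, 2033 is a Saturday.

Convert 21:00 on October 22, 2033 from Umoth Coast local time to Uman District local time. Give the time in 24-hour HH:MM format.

02:30

1 April 2033 is a Friday, so the first Sunday is April 3 and the third is April 17.
1 November 2033 is a Tuesday, so the first Sunday is November 6 and the fourth is November 27.
October 22, 2033 falls between 17 April and 27 November, so daylight saving is in effect and Umoth Coast is at UTC+12:00.
21:00 Umoth Coast − 12h = 09:00 UTC.
1 March 2033 is a Tuesday, so Sundays fall on 6, 13, 20, 27; the last is March 27.
1 October 2033 is a Saturday, so the first Friday is October 7 and the third is October 21.
At the standard offset (UTC−06:30), 09:00 UTC − 6h30m = 02:30 Uman District standard time.
Daylight saving runs 27 March – 21 October; the standard-time date in Uman District, October 22, 2033, is outside that window, so Uman District is on standard time at UTC−06:30.
09:00 UTC − 6h30m = 02:30 Uman District.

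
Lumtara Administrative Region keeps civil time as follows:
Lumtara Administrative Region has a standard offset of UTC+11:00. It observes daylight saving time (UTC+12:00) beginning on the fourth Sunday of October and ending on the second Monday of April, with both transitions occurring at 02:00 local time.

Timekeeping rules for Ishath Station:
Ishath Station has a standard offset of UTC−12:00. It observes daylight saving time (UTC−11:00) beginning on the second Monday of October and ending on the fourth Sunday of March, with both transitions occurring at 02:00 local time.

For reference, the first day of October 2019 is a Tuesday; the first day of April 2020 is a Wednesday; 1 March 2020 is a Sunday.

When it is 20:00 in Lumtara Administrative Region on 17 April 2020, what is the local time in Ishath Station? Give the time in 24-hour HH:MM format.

1 October 2019 is a Tuesday, so the first Sunday is October 6 and the fourth is October 27.
1 April 2020 is a Wednesday, so the first Monday is April 6 and the second is April 13.
17 April 2020 is outside the daylight-saving period (27 October 2019 – 13 April 2020), so Lumtara Administrative Region is on standard time, UTC+11:00.
20:00 Lumtara Administrative Region − 11h = 09:00 UTC.
1 October 2019 is a Tuesday, so the first Monday is October 7 and the second is October 14.
1 March 2020 is a Sunday, so the first Sunday is March 1 and the fourth is March 22.
At the standard offset (UTC−12:00), 09:00 UTC − 12h = 21:00 Ishath Station standard time (rolling into the previous day, 16 April 2020).
Daylight saving runs 14 October 2019 – 22 March 2020; the standard-time date in Ishath Station, 16 April 2020, is outside that window, so Ishath Station is on standard time at UTC−12:00.
09:00 UTC − 12h = 21:00 Ishath Station (rolling into the previous day, 16 April 2020).

21:00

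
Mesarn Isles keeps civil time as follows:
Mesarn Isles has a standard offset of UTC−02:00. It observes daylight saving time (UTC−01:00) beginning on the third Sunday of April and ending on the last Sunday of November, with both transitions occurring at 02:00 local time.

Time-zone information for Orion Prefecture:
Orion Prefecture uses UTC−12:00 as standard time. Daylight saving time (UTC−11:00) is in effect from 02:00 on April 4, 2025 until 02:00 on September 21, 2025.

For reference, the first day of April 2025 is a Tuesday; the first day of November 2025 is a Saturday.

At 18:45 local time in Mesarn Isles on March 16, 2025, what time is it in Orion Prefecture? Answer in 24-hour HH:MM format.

1 April 2025 is a Tuesday, so the first Sunday is April 6 and the third is April 20.
1 November 2025 is a Saturday, so Sundays fall on 2, 9, 16, 23, 30; the last is November 30.
March 16, 2025 is outside the daylight-saving period (20 April – 30 November), so Mesarn Isles is on standard time, UTC−02:00.
18:45 Mesarn Isles + 2h = 20:45 UTC.
At the standard offset (UTC−12:00), 20:45 UTC − 12h = 08:45 Orion Prefecture standard time.
The standard-time date in Orion Prefecture, March 16, 2025, is outside the daylight-saving period (4 April – 21 September), so Orion Prefecture is on standard time, UTC−12:00.
20:45 UTC − 12h = 08:45 Orion Prefecture.

08:45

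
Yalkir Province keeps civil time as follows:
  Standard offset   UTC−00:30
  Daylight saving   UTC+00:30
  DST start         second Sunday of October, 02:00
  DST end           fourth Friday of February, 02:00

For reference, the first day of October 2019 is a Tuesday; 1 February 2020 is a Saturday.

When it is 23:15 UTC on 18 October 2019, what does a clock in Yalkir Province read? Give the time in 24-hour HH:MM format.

1 October 2019 is a Tuesday, so the first Sunday is October 6 and the second is October 13.
1 February 2020 is a Saturday, so the first Friday is February 7 and the fourth is February 28.
At the standard offset (UTC−00:30), 23:15 UTC − 0h30m = 22:45 Yalkir Province standard time.
The standard-time date in Yalkir Province, 18 October 2019, lies within the daylight-saving period (13 October 2019 – 28 February 2020), so Yalkir Province is on daylight time, UTC+00:30.
23:15 UTC + 0h30m = 23:45 local.

23:45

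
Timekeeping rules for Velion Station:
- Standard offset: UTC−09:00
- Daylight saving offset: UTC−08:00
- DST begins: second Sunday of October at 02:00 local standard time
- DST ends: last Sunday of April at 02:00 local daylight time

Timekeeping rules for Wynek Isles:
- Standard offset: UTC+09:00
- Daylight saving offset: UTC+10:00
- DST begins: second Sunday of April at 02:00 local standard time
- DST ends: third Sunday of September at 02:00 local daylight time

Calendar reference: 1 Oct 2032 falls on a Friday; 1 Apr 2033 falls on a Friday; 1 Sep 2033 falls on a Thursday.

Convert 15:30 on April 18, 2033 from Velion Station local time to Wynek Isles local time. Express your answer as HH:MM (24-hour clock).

1 October 2032 is a Friday, so the first Sunday is October 3 and the second is October 10.
1 April 2033 is a Friday, so Sundays fall on 3, 10, 17, 24; the last is April 24.
April 18, 2033 lies within the daylight-saving period (10 October 2032 – 24 April 2033), so Velion Station is on daylight time, UTC−08:00.
15:30 Velion Station + 8h = 23:30 UTC.
1 April 2033 is a Friday, so the first Sunday is April 3 and the second is April 10.
1 September 2033 is a Thursday, so the first Sunday is September 4 and the third is September 18.
At the standard offset (UTC+09:00), 23:30 UTC + 9h = 08:30 Wynek Isles standard time (rolling into the next day, 19 April 2033).
Daylight saving runs 10 April – 18 September; the standard-time date in Wynek Isles, April 19, 2033, is inside that window, so Wynek Isles is at UTC+10:00.
23:30 UTC + 10h = 09:30 Wynek Isles (rolling into the next day, 19 April 2033).

09:30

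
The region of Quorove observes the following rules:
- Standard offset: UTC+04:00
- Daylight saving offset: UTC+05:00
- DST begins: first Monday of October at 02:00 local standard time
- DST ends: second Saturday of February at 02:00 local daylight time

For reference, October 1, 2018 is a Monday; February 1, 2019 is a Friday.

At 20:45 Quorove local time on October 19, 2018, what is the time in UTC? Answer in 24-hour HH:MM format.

15:45

1 October 2018 is a Monday, so the first Monday is October 1.
1 February 2019 is a Friday, so the first Saturday is February 2 and the second is February 9.
October 19, 2018 falls between 1 October 2018 and 9 February 2019, so daylight saving is in effect and Quorove is at UTC+05:00.
20:45 local − 5h = 15:45 UTC.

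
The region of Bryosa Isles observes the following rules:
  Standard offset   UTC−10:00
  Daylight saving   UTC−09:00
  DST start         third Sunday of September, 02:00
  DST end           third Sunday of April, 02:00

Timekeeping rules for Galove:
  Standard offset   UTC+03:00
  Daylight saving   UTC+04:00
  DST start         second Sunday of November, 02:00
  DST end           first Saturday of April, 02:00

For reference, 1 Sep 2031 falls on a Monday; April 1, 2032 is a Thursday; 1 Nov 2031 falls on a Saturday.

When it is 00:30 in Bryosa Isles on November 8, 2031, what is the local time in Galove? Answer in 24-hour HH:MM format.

12:30

1 September 2031 is a Monday, so the first Sunday is September 7 and the third is September 21.
1 April 2032 is a Thursday, so the first Sunday is April 4 and the third is April 18.
November 8, 2031 falls between 21 September 2031 and 18 April 2032, so daylight saving is in effect and Bryosa Isles is at UTC−09:00.
00:30 Bryosa Isles + 9h = 09:30 UTC.
1 November 2031 is a Saturday, so the first Sunday is November 2 and the second is November 9.
1 April 2032 is a Thursday, so the first Saturday is April 3.
At the standard offset (UTC+03:00), 09:30 UTC + 3h = 12:30 Galove standard time.
The standard-time date in Galove, November 8, 2031, does not fall between 9 November 2031 and 3 April 2032, so daylight saving is not in effect and Galove is at UTC+03:00.
09:30 UTC + 3h = 12:30 Galove.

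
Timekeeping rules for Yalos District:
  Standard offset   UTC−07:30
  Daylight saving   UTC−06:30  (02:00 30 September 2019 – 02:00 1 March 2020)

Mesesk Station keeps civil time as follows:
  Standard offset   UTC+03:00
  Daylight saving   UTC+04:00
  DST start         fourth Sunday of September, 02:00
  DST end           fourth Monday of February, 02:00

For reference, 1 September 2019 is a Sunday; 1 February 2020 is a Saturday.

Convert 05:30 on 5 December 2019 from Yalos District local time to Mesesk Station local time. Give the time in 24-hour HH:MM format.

Daylight saving runs 30 September 2019 – 1 March 2020; 5 December 2019 is inside that window, so Yalos District is at UTC−06:30.
05:30 Yalos District + 6h30m = 12:00 UTC.
1 September 2019 is a Sunday, so the first Sunday is September 1 and the fourth is September 22.
1 February 2020 is a Saturday, so the first Monday is February 3 and the fourth is February 24.
At the standard offset (UTC+03:00), 12:00 UTC + 3h = 15:00 Mesesk Station standard time.
The standard-time date in Mesesk Station, 5 December 2019, lies within the daylight-saving period (22 September 2019 – 24 February 2020), so Mesesk Station is on daylight time, UTC+04:00.
12:00 UTC + 4h = 16:00 Mesesk Station.

16:00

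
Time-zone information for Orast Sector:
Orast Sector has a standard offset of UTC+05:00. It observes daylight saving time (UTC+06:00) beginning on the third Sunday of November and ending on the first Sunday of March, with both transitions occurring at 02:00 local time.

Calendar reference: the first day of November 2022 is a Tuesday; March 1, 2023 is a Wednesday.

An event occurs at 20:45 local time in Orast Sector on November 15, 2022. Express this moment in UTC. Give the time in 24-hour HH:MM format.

1 November 2022 is a Tuesday, so the first Sunday is November 6 and the third is November 20.
1 March 2023 is a Wednesday, so the first Sunday is March 5.
November 15, 2022 is outside the daylight-saving period (20 November 2022 – 5 March 2023), so Orast Sector is on standard time, UTC+05:00.
20:45 local − 5h = 15:45 UTC.

15:45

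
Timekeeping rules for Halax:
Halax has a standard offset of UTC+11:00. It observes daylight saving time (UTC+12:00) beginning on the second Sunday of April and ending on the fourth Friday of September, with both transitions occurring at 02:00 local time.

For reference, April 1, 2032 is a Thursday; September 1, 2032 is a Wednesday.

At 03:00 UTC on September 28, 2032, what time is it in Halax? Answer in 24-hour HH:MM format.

14:00

1 April 2032 is a Thursday, so the first Sunday is April 4 and the second is April 11.
1 September 2032 is a Wednesday, so the first Friday is September 3 and the fourth is September 24.
At the standard offset (UTC+11:00), 03:00 UTC + 11h = 14:00 Halax standard time.
The standard-time date in Halax, September 28, 2032, does not fall between 11 April and 24 September, so daylight saving is not in effect and Halax is at UTC+11:00.
03:00 UTC + 11h = 14:00 local.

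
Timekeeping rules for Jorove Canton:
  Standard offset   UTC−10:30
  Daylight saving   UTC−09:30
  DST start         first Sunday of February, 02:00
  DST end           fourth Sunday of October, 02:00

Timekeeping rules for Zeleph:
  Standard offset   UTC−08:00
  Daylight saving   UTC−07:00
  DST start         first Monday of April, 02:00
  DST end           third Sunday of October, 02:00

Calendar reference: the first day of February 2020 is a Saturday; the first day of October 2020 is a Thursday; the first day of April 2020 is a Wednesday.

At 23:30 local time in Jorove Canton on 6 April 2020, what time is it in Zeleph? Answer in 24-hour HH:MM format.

02:00

1 February 2020 is a Saturday, so the first Sunday is February 2.
1 October 2020 is a Thursday, so the first Sunday is October 4 and the fourth is October 25.
6 April 2020 lies within the daylight-saving period (2 February – 25 October), so Jorove Canton is on daylight time, UTC−09:30.
23:30 Jorove Canton + 9h30m = 09:00 UTC (rolling into the next day, 7 April 2020).
1 April 2020 is a Wednesday, so the first Monday is April 6.
1 October 2020 is a Thursday, so the first Sunday is October 4 and the third is October 18.
At the standard offset (UTC−08:00), 09:00 UTC − 8h = 01:00 Zeleph standard time.
The standard-time date in Zeleph, 7 April 2020, falls between 6 April and 18 October, so daylight saving is in effect and Zeleph is at UTC−07:00.
09:00 UTC − 7h = 02:00 Zeleph.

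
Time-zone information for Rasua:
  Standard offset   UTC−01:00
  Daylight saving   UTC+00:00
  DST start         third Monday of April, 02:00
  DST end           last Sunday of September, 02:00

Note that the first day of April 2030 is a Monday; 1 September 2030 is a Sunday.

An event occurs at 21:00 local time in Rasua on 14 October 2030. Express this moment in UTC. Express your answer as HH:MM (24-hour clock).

22:00

1 April 2030 is a Monday, so the first Monday is April 1 and the third is April 15.
1 September 2030 is a Sunday, so Sundays fall on 1, 8, 15, 22, 29; the last is September 29.
Daylight saving runs 15 April – 29 September; 14 October 2030 is outside that window, so Rasua is on standard time at UTC−01:00.
21:00 local + 1h = 22:00 UTC.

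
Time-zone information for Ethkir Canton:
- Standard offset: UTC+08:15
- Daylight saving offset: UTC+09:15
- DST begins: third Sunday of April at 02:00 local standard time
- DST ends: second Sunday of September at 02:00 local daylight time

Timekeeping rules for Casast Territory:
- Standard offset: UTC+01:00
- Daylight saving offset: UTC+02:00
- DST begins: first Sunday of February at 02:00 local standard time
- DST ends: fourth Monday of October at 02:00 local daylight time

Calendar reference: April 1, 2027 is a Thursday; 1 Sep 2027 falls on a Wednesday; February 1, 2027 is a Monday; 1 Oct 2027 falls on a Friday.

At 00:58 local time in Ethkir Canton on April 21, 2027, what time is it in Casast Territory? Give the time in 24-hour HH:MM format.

17:43

1 April 2027 is a Thursday, so the first Sunday is April 4 and the third is April 18.
1 September 2027 is a Wednesday, so the first Sunday is September 5 and the second is September 12.
Daylight saving runs 18 April – 12 September; April 21, 2027 is inside that window, so Ethkir Canton is at UTC+09:15.
00:58 Ethkir Canton − 9h15m = 15:43 UTC (rolling into the previous day, 20 April 2027).
1 February 2027 is a Monday, so the first Sunday is February 7.
1 October 2027 is a Friday, so the first Monday is October 4 and the fourth is October 25.
At the standard offset (UTC+01:00), 15:43 UTC + 1h = 16:43 Casast Territory standard time.
The standard-time date in Casast Territory, April 20, 2027, lies within the daylight-saving period (7 February – 25 October), so Casast Territory is on daylight time, UTC+02:00.
15:43 UTC + 2h = 17:43 Casast Territory.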